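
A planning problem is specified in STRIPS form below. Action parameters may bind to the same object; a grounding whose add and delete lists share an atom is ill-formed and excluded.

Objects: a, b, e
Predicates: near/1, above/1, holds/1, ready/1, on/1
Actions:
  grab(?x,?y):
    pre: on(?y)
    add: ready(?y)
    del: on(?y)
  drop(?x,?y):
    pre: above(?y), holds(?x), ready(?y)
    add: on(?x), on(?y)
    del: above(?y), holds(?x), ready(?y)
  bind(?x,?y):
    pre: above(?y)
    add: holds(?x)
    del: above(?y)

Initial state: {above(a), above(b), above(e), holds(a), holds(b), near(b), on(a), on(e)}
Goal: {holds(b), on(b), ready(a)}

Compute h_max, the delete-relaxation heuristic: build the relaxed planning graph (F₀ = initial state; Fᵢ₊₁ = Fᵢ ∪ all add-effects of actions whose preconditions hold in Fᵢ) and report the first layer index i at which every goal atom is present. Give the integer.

2

F0 = init (8 atoms)
F1 = F0 ∪ {holds(e), ready(a), ready(e)}  (11 atoms)
F2 = F1 ∪ {on(b)}  (12 atoms)
goal ⊆ F2  ⇒  h_max = 2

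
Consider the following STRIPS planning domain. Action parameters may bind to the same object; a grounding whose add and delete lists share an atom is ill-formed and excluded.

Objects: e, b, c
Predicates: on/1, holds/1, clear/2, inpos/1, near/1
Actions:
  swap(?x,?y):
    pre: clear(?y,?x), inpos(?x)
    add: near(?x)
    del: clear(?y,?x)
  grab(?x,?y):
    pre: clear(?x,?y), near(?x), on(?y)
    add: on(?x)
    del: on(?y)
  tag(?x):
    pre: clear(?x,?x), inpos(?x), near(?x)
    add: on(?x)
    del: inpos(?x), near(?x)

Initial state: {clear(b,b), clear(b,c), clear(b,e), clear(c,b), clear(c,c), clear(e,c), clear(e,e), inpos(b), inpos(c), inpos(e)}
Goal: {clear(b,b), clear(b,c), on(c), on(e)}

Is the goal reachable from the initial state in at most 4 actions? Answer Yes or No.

1. swap(e,b)  →  {clear(b,b), clear(b,c), clear(c,b), clear(c,c), clear(e,c), clear(e,e), inpos(b), inpos(c), inpos(e), near(e)}
2. swap(c,e)  →  {clear(b,b), clear(b,c), clear(c,b), clear(c,c), clear(e,e), inpos(b), inpos(c), inpos(e), near(c), near(e)}
3. tag(e)  →  {clear(b,b), clear(b,c), clear(c,b), clear(c,c), clear(e,e), inpos(b), inpos(c), near(c), on(e)}
4. tag(c)  →  {clear(b,b), clear(b,c), clear(c,b), clear(c,c), clear(e,e), inpos(b), on(c), on(e)}
optimal plan length = 4; 4 ≤ 4

Yes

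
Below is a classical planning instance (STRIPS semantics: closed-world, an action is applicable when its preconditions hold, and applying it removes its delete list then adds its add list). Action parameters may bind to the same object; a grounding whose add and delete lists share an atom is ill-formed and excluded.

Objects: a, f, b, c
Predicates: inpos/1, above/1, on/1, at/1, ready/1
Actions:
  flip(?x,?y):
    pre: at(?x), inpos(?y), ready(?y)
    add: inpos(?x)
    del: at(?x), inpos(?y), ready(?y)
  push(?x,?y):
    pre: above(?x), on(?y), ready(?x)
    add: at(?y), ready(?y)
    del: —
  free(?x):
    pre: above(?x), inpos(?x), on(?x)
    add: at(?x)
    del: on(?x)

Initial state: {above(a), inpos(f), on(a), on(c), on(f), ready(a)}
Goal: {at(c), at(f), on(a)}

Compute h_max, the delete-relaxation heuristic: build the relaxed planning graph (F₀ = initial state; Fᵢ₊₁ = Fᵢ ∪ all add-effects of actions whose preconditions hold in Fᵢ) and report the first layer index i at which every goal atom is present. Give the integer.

F0 = init (6 atoms)
F1 = F0 ∪ {at(a), at(c), at(f), ready(c), ready(f)}  (11 atoms)
goal ⊆ F1  ⇒  h_max = 1

1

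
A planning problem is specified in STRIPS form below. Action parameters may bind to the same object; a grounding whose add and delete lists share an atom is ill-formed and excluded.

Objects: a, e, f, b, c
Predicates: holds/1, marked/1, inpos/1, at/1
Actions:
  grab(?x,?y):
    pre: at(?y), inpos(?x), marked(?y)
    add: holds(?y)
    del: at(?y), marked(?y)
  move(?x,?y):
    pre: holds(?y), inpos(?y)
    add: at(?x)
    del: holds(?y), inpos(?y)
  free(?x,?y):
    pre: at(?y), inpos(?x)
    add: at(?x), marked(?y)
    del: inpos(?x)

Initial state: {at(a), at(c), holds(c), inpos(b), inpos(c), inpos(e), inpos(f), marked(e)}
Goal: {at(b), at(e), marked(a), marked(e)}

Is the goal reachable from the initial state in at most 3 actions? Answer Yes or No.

1. move(e,c)  →  {at(a), at(c), at(e), inpos(b), inpos(e), inpos(f), marked(e)}
2. free(b,a)  →  {at(a), at(b), at(c), at(e), inpos(e), inpos(f), marked(a), marked(e)}
optimal plan length = 2; 2 ≤ 3

Yes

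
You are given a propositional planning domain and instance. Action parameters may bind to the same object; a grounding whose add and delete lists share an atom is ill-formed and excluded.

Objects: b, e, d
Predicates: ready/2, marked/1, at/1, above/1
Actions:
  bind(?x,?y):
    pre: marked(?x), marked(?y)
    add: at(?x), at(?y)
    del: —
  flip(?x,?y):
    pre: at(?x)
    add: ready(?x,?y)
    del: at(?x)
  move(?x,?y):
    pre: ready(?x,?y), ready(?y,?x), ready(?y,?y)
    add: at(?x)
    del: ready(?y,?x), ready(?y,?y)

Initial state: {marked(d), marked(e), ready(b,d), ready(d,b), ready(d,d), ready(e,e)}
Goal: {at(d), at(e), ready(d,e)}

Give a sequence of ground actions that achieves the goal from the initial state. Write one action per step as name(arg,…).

bind(e,d); flip(d,e); bind(e,d)

1. bind(e,d)  →  {at(d), at(e), marked(d), marked(e), ready(b,d), ready(d,b), ready(d,d), ready(e,e)}
2. flip(d,e)  →  {at(e), marked(d), marked(e), ready(b,d), ready(d,b), ready(d,d), ready(d,e), ready(e,e)}
3. bind(e,d)  →  {at(d), at(e), marked(d), marked(e), ready(b,d), ready(d,b), ready(d,d), ready(d,e), ready(e,e)}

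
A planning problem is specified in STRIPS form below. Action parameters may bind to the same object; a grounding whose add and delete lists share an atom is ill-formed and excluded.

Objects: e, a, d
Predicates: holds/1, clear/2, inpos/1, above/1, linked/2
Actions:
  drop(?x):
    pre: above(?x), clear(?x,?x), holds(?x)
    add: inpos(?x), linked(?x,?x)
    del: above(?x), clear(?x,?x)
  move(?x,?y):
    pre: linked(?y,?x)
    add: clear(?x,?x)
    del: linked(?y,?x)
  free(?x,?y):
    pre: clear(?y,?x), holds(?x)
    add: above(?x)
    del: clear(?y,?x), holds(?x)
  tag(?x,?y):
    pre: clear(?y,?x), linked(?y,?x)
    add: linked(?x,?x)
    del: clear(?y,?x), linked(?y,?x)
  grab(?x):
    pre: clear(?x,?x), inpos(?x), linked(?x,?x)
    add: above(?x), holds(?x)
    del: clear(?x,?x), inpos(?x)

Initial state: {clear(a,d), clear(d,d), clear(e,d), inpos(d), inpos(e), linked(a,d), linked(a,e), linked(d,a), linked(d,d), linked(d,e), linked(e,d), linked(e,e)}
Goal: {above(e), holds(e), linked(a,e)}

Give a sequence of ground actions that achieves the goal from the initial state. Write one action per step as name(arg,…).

move(e,d); grab(e)

1. move(e,d)  →  {clear(a,d), clear(d,d), clear(e,d), clear(e,e), inpos(d), inpos(e), linked(a,d), linked(a,e), linked(d,a), linked(d,d), linked(e,d), linked(e,e)}
2. grab(e)  →  {above(e), clear(a,d), clear(d,d), clear(e,d), holds(e), inpos(d), linked(a,d), linked(a,e), linked(d,a), linked(d,d), linked(e,d), linked(e,e)}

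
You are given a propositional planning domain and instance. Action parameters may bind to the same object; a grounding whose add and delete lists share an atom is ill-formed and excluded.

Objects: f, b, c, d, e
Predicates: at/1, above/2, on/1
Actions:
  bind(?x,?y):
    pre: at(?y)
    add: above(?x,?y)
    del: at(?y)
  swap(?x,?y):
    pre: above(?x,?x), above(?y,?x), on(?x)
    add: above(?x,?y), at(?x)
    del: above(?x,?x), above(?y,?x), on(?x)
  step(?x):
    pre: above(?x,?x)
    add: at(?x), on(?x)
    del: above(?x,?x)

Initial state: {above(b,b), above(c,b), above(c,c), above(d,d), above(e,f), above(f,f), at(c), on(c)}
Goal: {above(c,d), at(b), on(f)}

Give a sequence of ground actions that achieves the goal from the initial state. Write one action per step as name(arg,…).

bind(d,c); swap(c,d); step(f); step(b)

1. bind(d,c)  →  {above(b,b), above(c,b), above(c,c), above(d,c), above(d,d), above(e,f), above(f,f), on(c)}
2. swap(c,d)  →  {above(b,b), above(c,b), above(c,d), above(d,d), above(e,f), above(f,f), at(c)}
3. step(f)  →  {above(b,b), above(c,b), above(c,d), above(d,d), above(e,f), at(c), at(f), on(f)}
4. step(b)  →  {above(c,b), above(c,d), above(d,d), above(e,f), at(b), at(c), at(f), on(b), on(f)}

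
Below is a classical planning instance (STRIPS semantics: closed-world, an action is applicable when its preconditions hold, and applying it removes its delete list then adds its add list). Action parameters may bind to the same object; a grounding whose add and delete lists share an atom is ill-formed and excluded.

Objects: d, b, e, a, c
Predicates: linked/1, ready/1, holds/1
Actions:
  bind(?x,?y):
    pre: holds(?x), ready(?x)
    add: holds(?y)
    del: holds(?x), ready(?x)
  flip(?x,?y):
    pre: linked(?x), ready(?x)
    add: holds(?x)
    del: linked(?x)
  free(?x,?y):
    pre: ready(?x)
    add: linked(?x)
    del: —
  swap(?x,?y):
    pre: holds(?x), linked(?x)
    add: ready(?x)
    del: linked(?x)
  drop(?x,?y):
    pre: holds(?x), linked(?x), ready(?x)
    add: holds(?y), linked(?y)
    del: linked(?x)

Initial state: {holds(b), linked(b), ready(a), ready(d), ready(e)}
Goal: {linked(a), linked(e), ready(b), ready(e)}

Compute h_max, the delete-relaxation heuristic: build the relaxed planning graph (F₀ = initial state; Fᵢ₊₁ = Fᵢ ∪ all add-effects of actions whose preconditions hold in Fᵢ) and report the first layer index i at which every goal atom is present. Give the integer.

F0 = init (5 atoms)
F1 = F0 ∪ {linked(a), linked(d), linked(e), ready(b)}  (9 atoms)
goal ⊆ F1  ⇒  h_max = 1

1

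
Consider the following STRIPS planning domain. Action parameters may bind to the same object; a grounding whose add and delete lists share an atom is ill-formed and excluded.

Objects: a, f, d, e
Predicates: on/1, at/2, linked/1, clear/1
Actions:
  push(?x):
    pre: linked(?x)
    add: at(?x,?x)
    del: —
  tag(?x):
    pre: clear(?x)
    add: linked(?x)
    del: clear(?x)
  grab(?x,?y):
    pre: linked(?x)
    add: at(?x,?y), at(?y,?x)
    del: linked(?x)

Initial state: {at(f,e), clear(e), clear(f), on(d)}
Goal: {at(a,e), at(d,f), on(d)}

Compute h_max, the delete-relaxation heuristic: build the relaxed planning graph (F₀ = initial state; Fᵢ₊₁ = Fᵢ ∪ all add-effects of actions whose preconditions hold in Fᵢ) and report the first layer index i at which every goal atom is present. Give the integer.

F0 = init (4 atoms)
F1 = F0 ∪ {linked(e), linked(f)}  (6 atoms)
F2 = F1 ∪ {at(a,e), at(a,f), at(d,e), at(d,f), at(e,a), at(e,d), at(e,e), at(e,f), at(f,a), at(f,d), at(f,f)}  (17 atoms)
goal ⊆ F2  ⇒  h_max = 2

2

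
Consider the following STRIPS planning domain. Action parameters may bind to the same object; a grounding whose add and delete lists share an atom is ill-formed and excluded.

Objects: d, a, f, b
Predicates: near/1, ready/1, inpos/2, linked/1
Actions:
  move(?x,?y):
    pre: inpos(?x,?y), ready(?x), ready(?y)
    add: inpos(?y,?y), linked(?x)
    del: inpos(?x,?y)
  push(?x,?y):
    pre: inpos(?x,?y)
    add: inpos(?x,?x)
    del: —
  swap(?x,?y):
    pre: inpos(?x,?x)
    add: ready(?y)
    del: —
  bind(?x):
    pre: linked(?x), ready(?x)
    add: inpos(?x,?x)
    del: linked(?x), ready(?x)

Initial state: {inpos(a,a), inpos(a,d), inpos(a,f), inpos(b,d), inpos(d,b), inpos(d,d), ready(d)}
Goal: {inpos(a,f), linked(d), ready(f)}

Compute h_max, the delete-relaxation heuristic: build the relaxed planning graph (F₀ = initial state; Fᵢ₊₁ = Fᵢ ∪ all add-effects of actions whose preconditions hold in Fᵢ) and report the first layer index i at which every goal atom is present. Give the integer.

F0 = init (7 atoms)
F1 = F0 ∪ {inpos(b,b), ready(a), ready(b), ready(f)}  (11 atoms)
F2 = F1 ∪ {inpos(f,f), linked(a), linked(b), linked(d)}  (15 atoms)
goal ⊆ F2  ⇒  h_max = 2

2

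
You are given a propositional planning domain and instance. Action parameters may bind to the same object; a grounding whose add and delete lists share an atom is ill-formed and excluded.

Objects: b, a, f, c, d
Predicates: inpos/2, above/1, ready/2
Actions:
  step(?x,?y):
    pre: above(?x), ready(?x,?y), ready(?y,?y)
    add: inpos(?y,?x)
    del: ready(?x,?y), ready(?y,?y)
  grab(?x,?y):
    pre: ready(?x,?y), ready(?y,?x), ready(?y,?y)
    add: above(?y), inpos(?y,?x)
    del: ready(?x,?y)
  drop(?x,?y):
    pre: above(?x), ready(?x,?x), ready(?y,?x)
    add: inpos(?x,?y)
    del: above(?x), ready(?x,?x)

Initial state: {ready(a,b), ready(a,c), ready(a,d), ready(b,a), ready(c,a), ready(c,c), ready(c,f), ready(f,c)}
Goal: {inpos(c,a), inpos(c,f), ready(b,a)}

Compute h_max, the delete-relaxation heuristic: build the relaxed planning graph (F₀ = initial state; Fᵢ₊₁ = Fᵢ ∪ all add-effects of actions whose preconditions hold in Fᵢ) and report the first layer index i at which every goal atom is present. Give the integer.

F0 = init (8 atoms)
F1 = F0 ∪ {above(c), inpos(c,a), inpos(c,c), inpos(c,f)}  (12 atoms)
goal ⊆ F1  ⇒  h_max = 1

1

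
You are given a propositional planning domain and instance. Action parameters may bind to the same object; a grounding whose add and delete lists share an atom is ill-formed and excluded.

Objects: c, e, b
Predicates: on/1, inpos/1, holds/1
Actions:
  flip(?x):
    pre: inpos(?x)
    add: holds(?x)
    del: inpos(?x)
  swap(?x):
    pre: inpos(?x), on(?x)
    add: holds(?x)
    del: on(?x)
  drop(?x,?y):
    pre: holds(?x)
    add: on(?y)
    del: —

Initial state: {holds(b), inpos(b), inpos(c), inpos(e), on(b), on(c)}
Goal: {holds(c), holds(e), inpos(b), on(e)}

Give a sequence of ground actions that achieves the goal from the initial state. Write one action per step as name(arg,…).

flip(c); flip(e); drop(c,e)

1. flip(c)  →  {holds(b), holds(c), inpos(b), inpos(e), on(b), on(c)}
2. flip(e)  →  {holds(b), holds(c), holds(e), inpos(b), on(b), on(c)}
3. drop(c,e)  →  {holds(b), holds(c), holds(e), inpos(b), on(b), on(c), on(e)}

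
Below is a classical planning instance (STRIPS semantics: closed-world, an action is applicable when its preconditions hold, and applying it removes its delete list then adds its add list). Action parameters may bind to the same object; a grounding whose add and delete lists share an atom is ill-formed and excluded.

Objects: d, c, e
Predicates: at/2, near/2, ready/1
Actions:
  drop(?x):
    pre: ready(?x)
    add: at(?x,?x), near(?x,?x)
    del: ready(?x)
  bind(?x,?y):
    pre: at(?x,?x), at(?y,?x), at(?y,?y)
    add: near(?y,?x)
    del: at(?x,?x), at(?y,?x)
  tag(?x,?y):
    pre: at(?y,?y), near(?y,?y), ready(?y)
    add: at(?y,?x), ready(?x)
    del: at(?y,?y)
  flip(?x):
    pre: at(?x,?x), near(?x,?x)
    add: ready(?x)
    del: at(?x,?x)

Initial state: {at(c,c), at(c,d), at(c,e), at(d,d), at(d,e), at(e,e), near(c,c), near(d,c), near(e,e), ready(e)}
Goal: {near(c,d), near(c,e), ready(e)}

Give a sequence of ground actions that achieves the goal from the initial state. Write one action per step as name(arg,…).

bind(d,c); bind(e,c)

1. bind(d,c)  →  {at(c,c), at(c,e), at(d,e), at(e,e), near(c,c), near(c,d), near(d,c), near(e,e), ready(e)}
2. bind(e,c)  →  {at(c,c), at(d,e), near(c,c), near(c,d), near(c,e), near(d,c), near(e,e), ready(e)}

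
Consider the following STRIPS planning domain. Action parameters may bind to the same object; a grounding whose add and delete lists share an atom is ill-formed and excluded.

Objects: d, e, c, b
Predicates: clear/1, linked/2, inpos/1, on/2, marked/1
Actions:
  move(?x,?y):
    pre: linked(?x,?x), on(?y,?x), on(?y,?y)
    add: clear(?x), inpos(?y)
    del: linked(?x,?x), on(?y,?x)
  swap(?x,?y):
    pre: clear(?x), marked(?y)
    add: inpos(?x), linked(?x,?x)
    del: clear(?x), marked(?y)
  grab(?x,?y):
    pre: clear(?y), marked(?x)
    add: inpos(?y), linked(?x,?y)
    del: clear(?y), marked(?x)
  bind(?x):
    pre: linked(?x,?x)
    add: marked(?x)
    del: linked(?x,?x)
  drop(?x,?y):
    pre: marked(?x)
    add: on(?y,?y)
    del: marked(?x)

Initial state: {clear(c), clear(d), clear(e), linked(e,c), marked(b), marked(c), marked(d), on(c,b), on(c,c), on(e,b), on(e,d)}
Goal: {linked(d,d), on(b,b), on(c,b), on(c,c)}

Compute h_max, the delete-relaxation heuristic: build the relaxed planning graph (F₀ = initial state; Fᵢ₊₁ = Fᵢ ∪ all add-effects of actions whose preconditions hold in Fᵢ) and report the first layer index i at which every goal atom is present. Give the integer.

F0 = init (11 atoms)
F1 = F0 ∪ {inpos(c), inpos(d), inpos(e), linked(b,c), linked(b,d), linked(b,e), linked(c,c), linked(c,d), linked(c,e), linked(d,c), linked(d,d), linked(d,e), linked(e,e), on(b,b), on(d,d), on(e,e)}  (27 atoms)
goal ⊆ F1  ⇒  h_max = 1

1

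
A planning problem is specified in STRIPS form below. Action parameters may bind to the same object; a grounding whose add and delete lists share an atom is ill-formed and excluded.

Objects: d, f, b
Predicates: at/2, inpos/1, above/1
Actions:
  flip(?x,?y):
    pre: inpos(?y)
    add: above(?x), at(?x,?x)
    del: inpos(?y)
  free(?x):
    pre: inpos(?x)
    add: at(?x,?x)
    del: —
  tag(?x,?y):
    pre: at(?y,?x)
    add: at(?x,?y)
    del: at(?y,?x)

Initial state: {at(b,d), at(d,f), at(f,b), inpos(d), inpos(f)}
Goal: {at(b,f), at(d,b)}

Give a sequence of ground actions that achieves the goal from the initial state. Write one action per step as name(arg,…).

tag(d,b); tag(b,f)

1. tag(d,b)  →  {at(d,b), at(d,f), at(f,b), inpos(d), inpos(f)}
2. tag(b,f)  →  {at(b,f), at(d,b), at(d,f), inpos(d), inpos(f)}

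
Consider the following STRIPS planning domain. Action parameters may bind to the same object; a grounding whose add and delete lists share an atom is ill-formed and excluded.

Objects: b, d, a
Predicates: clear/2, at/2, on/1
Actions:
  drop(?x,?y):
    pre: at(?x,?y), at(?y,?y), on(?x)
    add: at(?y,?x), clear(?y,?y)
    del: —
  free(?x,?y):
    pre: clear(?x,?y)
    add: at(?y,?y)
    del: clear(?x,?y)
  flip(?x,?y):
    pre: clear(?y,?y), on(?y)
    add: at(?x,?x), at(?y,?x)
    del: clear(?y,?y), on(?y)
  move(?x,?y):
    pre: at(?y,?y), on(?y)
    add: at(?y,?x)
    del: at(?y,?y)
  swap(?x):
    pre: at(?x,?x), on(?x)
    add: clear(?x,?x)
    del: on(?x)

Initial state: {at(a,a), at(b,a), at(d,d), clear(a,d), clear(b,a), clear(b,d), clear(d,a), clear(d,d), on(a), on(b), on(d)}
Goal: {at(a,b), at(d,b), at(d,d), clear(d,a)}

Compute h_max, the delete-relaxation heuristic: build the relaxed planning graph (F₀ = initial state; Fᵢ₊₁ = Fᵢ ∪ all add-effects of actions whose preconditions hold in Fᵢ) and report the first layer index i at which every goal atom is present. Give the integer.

F0 = init (11 atoms)
F1 = F0 ∪ {at(a,b), at(a,d), at(b,b), at(d,a), at(d,b), clear(a,a)}  (17 atoms)
goal ⊆ F1  ⇒  h_max = 1

1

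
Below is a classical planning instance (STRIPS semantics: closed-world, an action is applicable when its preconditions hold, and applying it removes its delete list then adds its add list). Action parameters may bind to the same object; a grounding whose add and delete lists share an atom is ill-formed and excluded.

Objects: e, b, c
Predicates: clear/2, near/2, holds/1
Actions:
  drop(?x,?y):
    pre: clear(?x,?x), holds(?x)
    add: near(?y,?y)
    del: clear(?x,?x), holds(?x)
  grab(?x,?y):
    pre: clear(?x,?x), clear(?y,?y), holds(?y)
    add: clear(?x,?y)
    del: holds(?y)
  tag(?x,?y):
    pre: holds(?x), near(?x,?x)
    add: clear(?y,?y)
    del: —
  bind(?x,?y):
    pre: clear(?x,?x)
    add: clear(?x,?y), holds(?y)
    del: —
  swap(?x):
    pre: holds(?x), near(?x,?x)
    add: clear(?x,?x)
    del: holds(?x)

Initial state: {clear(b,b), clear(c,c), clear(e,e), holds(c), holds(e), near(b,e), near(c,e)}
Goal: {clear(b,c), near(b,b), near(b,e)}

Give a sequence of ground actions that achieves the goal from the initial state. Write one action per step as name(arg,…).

drop(e,b); grab(b,c)

1. drop(e,b)  →  {clear(b,b), clear(c,c), holds(c), near(b,b), near(b,e), near(c,e)}
2. grab(b,c)  →  {clear(b,b), clear(b,c), clear(c,c), near(b,b), near(b,e), near(c,e)}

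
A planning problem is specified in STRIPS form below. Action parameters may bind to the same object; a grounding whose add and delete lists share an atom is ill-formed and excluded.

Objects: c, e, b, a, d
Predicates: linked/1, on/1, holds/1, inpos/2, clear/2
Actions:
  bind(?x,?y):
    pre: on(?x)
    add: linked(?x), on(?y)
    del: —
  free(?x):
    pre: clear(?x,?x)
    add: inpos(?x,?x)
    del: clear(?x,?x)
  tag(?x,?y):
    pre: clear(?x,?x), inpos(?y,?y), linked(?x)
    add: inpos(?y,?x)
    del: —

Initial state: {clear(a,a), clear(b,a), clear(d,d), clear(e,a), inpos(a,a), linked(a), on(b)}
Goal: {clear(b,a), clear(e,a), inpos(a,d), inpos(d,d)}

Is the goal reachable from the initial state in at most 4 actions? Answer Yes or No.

1. bind(b,d)  →  {clear(a,a), clear(b,a), clear(d,d), clear(e,a), inpos(a,a), linked(a), linked(b), on(b), on(d)}
2. bind(d,c)  →  {clear(a,a), clear(b,a), clear(d,d), clear(e,a), inpos(a,a), linked(a), linked(b), linked(d), on(b), on(c), on(d)}
3. tag(d,a)  →  {clear(a,a), clear(b,a), clear(d,d), clear(e,a), inpos(a,a), inpos(a,d), linked(a), linked(b), linked(d), on(b), on(c), on(d)}
4. free(d)  →  {clear(a,a), clear(b,a), clear(e,a), inpos(a,a), inpos(a,d), inpos(d,d), linked(a), linked(b), linked(d), on(b), on(c), on(d)}
optimal plan length = 4; 4 ≤ 4

Yes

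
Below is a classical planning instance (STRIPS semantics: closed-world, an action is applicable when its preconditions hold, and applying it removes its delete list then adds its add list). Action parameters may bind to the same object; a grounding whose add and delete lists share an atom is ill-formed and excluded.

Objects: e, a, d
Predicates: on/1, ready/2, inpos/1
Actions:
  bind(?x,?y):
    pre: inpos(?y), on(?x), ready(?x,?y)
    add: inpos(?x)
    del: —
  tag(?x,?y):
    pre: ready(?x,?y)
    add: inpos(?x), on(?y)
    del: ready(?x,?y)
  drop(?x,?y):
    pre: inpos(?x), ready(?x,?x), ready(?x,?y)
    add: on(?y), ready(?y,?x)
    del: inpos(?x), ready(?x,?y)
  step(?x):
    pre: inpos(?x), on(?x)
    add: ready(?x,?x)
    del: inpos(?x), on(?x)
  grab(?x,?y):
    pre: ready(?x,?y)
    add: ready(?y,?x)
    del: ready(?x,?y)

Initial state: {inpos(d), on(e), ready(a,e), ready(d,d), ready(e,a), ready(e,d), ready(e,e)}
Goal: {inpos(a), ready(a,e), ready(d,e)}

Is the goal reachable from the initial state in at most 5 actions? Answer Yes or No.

1. tag(e,a)  →  {inpos(d), inpos(e), on(a), on(e), ready(a,e), ready(d,d), ready(e,d), ready(e,e)}
2. bind(a,e)  →  {inpos(a), inpos(d), inpos(e), on(a), on(e), ready(a,e), ready(d,d), ready(e,d), ready(e,e)}
3. drop(e,d)  →  {inpos(a), inpos(d), on(a), on(d), on(e), ready(a,e), ready(d,d), ready(d,e), ready(e,e)}
optimal plan length = 3; 3 ≤ 5

Yes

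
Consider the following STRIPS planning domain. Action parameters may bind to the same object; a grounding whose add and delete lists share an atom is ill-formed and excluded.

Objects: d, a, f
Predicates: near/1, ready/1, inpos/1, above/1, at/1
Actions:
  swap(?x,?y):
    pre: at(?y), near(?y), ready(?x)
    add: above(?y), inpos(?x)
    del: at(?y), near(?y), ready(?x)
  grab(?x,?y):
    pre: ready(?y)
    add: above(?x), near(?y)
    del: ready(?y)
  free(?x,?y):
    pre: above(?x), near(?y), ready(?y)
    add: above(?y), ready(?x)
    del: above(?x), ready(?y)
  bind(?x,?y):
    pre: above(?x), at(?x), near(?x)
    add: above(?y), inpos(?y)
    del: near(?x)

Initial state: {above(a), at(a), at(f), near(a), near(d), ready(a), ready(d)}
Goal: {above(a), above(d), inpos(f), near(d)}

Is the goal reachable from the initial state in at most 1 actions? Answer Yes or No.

No

1. grab(d,d)  →  {above(a), above(d), at(a), at(f), near(a), near(d), ready(a)}
2. bind(a,f)  →  {above(a), above(d), above(f), at(a), at(f), inpos(f), near(d), ready(a)}
optimal plan length = 2; 2 > 1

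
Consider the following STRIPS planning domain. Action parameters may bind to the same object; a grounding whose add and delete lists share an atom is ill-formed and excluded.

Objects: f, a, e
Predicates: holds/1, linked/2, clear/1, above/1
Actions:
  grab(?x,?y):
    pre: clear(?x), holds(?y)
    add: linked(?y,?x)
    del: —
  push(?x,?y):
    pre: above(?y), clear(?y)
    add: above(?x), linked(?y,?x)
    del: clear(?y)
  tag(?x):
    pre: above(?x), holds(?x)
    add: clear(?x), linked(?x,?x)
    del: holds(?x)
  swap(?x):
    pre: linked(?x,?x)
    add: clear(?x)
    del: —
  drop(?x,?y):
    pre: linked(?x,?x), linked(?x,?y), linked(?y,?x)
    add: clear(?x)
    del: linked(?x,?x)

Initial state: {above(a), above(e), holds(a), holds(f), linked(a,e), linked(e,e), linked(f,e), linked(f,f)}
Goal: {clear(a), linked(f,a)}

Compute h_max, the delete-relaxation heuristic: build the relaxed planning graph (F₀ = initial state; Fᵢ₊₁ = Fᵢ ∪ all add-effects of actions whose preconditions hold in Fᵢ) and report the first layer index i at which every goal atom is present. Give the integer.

F0 = init (8 atoms)
F1 = F0 ∪ {clear(a), clear(e), clear(f), linked(a,a)}  (12 atoms)
F2 = F1 ∪ {above(f), linked(a,f), linked(e,a), linked(e,f), linked(f,a)}  (17 atoms)
goal ⊆ F2  ⇒  h_max = 2

2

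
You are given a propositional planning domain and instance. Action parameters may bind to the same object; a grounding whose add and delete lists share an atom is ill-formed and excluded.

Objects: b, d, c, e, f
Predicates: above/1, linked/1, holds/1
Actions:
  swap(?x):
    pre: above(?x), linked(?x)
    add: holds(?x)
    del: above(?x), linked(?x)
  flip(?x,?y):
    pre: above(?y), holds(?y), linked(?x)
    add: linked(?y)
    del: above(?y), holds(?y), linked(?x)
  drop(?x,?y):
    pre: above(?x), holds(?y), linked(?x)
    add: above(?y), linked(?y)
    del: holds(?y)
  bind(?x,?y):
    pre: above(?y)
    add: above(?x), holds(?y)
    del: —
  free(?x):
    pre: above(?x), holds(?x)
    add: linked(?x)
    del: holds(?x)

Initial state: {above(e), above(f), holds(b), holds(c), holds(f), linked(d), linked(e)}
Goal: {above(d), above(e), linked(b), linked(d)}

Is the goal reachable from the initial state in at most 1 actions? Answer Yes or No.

No

1. drop(e,b)  →  {above(b), above(e), above(f), holds(c), holds(f), linked(b), linked(d), linked(e)}
2. bind(d,b)  →  {above(b), above(d), above(e), above(f), holds(b), holds(c), holds(f), linked(b), linked(d), linked(e)}
optimal plan length = 2; 2 > 1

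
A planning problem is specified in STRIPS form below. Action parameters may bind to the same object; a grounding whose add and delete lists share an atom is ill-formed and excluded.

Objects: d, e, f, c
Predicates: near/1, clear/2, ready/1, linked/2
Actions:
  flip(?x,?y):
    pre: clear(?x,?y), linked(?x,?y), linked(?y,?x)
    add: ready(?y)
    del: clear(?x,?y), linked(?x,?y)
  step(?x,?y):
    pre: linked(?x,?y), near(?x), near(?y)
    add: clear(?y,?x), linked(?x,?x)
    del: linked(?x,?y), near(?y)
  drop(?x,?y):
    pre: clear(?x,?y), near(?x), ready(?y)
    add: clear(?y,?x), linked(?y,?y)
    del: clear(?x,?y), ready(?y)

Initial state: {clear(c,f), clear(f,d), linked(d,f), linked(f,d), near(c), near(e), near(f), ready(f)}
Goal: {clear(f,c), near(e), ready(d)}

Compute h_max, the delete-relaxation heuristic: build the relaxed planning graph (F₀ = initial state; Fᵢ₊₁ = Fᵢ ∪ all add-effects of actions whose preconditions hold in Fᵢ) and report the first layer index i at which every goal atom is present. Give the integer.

F0 = init (8 atoms)
F1 = F0 ∪ {clear(f,c), linked(f,f), ready(d)}  (11 atoms)
goal ⊆ F1  ⇒  h_max = 1

1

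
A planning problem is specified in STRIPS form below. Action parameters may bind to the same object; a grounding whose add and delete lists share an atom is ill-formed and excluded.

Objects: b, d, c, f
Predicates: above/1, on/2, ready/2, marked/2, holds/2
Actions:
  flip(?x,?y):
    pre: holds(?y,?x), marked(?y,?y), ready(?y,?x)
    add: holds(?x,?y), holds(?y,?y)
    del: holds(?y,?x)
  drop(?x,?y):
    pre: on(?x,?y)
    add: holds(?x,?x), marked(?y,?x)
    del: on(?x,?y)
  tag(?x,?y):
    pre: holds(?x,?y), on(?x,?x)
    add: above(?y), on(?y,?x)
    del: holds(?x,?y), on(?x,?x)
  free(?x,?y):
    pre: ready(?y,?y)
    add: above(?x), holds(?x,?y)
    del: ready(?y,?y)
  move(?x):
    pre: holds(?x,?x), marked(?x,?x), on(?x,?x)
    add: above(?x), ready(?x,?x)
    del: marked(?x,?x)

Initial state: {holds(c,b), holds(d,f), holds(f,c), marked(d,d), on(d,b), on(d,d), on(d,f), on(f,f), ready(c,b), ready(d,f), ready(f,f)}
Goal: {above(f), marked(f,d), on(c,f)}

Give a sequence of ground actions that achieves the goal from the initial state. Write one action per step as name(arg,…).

1. drop(d,f)  →  {holds(c,b), holds(d,d), holds(d,f), holds(f,c), marked(d,d), marked(f,d), on(d,b), on(d,d), on(f,f), ready(c,b), ready(d,f), ready(f,f)}
2. tag(d,f)  →  {above(f), holds(c,b), holds(d,d), holds(f,c), marked(d,d), marked(f,d), on(d,b), on(f,d), on(f,f), ready(c,b), ready(d,f), ready(f,f)}
3. tag(f,c)  →  {above(c), above(f), holds(c,b), holds(d,d), marked(d,d), marked(f,d), on(c,f), on(d,b), on(f,d), ready(c,b), ready(d,f), ready(f,f)}

drop(d,f); tag(d,f); tag(f,c)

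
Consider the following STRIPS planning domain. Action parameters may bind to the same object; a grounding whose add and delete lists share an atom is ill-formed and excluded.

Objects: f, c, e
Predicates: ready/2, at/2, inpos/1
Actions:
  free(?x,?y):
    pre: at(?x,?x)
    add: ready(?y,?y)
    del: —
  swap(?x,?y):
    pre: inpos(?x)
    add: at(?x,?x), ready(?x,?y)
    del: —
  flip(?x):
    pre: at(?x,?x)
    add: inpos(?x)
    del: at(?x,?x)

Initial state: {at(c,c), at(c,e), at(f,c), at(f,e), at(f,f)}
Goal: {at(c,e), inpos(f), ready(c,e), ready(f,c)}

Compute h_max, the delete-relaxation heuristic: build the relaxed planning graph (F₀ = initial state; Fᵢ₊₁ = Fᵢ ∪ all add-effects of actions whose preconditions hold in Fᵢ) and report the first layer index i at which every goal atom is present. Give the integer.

F0 = init (5 atoms)
F1 = F0 ∪ {inpos(c), inpos(f), ready(c,c), ready(e,e), ready(f,f)}  (10 atoms)
F2 = F1 ∪ {ready(c,e), ready(c,f), ready(f,c), ready(f,e)}  (14 atoms)
goal ⊆ F2  ⇒  h_max = 2

2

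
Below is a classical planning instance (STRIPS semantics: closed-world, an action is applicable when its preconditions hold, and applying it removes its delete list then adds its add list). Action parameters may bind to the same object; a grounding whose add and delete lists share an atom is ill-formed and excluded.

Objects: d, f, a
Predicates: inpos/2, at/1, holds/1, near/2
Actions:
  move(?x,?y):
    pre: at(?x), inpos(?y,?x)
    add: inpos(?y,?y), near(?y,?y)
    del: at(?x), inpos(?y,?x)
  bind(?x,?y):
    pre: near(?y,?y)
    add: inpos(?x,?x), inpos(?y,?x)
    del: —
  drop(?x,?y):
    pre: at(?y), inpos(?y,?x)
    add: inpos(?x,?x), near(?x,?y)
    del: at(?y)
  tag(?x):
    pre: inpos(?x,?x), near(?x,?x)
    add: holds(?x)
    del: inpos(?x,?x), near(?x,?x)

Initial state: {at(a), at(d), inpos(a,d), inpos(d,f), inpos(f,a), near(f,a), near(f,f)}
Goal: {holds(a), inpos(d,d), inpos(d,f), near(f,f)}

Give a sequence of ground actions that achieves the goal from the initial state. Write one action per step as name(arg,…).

move(d,a); bind(d,f); tag(a)

1. move(d,a)  →  {at(a), inpos(a,a), inpos(d,f), inpos(f,a), near(a,a), near(f,a), near(f,f)}
2. bind(d,f)  →  {at(a), inpos(a,a), inpos(d,d), inpos(d,f), inpos(f,a), inpos(f,d), near(a,a), near(f,a), near(f,f)}
3. tag(a)  →  {at(a), holds(a), inpos(d,d), inpos(d,f), inpos(f,a), inpos(f,d), near(f,a), near(f,f)}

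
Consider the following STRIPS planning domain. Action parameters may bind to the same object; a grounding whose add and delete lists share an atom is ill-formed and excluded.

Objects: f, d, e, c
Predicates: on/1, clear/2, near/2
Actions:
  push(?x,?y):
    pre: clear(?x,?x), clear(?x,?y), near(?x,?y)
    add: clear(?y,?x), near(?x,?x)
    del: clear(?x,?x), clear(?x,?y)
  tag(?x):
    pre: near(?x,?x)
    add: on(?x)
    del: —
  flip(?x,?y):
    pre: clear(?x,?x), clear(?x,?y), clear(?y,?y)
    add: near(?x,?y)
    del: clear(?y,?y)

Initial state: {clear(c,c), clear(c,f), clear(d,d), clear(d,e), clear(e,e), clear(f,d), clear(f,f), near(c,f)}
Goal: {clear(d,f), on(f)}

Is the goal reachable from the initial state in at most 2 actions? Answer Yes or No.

No

1. flip(f,d)  →  {clear(c,c), clear(c,f), clear(d,e), clear(e,e), clear(f,d), clear(f,f), near(c,f), near(f,d)}
2. push(f,d)  →  {clear(c,c), clear(c,f), clear(d,e), clear(d,f), clear(e,e), near(c,f), near(f,d), near(f,f)}
3. tag(f)  →  {clear(c,c), clear(c,f), clear(d,e), clear(d,f), clear(e,e), near(c,f), near(f,d), near(f,f), on(f)}
optimal plan length = 3; 3 > 2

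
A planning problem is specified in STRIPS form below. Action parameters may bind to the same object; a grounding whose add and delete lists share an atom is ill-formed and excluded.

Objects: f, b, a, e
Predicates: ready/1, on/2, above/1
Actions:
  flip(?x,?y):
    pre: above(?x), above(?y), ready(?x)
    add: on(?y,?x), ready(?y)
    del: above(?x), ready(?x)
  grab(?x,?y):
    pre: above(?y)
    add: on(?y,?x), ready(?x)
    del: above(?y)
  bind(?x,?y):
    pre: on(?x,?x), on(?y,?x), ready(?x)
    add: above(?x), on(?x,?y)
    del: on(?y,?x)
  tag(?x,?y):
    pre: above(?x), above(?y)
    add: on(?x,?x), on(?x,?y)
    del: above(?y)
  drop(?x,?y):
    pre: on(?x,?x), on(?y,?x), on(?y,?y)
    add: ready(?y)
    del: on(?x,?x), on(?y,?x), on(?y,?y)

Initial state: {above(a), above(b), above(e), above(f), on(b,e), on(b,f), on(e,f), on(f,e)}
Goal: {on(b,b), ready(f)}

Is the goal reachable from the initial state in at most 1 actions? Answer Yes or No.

No

1. grab(f,f)  →  {above(a), above(b), above(e), on(b,e), on(b,f), on(e,f), on(f,e), on(f,f), ready(f)}
2. grab(b,b)  →  {above(a), above(e), on(b,b), on(b,e), on(b,f), on(e,f), on(f,e), on(f,f), ready(b), ready(f)}
optimal plan length = 2; 2 > 1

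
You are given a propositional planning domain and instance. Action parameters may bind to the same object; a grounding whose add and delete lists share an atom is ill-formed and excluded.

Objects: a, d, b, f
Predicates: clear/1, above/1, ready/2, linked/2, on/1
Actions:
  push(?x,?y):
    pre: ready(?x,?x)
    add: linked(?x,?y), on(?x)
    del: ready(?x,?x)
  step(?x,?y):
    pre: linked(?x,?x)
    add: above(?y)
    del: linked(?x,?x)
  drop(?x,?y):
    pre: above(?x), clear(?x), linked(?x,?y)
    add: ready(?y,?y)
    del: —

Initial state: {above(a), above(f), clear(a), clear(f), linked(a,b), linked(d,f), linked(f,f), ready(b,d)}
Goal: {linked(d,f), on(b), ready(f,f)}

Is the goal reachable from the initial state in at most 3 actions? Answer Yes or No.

1. drop(a,b)  →  {above(a), above(f), clear(a), clear(f), linked(a,b), linked(d,f), linked(f,f), ready(b,b), ready(b,d)}
2. push(b,a)  →  {above(a), above(f), clear(a), clear(f), linked(a,b), linked(b,a), linked(d,f), linked(f,f), on(b), ready(b,d)}
3. drop(f,f)  →  {above(a), above(f), clear(a), clear(f), linked(a,b), linked(b,a), linked(d,f), linked(f,f), on(b), ready(b,d), ready(f,f)}
optimal plan length = 3; 3 ≤ 3

Yes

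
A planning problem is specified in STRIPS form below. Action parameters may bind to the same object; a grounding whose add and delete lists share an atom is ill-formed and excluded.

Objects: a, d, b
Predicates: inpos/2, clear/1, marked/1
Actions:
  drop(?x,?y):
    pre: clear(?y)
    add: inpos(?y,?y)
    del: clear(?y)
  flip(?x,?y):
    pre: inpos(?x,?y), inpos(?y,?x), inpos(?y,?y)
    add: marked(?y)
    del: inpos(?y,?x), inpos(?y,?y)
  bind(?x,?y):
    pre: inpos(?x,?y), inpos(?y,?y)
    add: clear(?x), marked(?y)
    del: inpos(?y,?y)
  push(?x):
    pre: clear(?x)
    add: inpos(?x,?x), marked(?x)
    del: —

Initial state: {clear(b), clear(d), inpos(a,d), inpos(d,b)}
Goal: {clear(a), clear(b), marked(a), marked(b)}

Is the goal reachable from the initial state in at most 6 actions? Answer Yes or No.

Yes

1. drop(a,d)  →  {clear(b), inpos(a,d), inpos(d,b), inpos(d,d)}
2. bind(a,d)  →  {clear(a), clear(b), inpos(a,d), inpos(d,b), marked(d)}
3. push(a)  →  {clear(a), clear(b), inpos(a,a), inpos(a,d), inpos(d,b), marked(a), marked(d)}
4. push(b)  →  {clear(a), clear(b), inpos(a,a), inpos(a,d), inpos(b,b), inpos(d,b), marked(a), marked(b), marked(d)}
optimal plan length = 4; 4 ≤ 6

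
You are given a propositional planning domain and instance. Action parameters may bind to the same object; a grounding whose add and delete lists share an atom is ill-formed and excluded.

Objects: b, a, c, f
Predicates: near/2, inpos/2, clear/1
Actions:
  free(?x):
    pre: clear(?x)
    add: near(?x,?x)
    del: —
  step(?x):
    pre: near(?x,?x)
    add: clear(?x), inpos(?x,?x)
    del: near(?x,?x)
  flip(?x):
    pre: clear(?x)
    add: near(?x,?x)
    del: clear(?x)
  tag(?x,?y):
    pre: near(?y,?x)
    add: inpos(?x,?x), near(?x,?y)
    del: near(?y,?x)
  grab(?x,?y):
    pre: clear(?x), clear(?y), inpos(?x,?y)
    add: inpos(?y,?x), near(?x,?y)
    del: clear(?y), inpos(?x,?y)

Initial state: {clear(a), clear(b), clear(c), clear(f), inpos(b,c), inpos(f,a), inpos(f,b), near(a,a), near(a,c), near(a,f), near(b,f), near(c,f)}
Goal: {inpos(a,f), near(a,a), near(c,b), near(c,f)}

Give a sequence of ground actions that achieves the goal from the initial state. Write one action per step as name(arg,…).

grab(b,c); tag(c,b); grab(f,a)

1. grab(b,c)  →  {clear(a), clear(b), clear(f), inpos(c,b), inpos(f,a), inpos(f,b), near(a,a), near(a,c), near(a,f), near(b,c), near(b,f), near(c,f)}
2. tag(c,b)  →  {clear(a), clear(b), clear(f), inpos(c,b), inpos(c,c), inpos(f,a), inpos(f,b), near(a,a), near(a,c), near(a,f), near(b,f), near(c,b), near(c,f)}
3. grab(f,a)  →  {clear(b), clear(f), inpos(a,f), inpos(c,b), inpos(c,c), inpos(f,b), near(a,a), near(a,c), near(a,f), near(b,f), near(c,b), near(c,f), near(f,a)}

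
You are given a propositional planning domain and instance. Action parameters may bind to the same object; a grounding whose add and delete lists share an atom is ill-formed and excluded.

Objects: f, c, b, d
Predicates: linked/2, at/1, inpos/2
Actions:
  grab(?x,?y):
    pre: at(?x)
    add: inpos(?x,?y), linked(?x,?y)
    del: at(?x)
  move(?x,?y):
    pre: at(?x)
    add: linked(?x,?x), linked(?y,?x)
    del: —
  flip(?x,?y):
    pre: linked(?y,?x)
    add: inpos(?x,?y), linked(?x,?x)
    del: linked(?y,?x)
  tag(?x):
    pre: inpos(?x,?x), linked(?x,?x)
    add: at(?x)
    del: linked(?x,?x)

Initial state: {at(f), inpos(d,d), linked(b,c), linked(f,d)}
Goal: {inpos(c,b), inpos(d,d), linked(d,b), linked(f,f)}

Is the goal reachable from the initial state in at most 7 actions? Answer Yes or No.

1. grab(f,f)  →  {inpos(d,d), inpos(f,f), linked(b,c), linked(f,d), linked(f,f)}
2. flip(c,b)  →  {inpos(c,b), inpos(d,d), inpos(f,f), linked(c,c), linked(f,d), linked(f,f)}
3. flip(d,f)  →  {inpos(c,b), inpos(d,d), inpos(d,f), inpos(f,f), linked(c,c), linked(d,d), linked(f,f)}
4. tag(d)  →  {at(d), inpos(c,b), inpos(d,d), inpos(d,f), inpos(f,f), linked(c,c), linked(f,f)}
5. grab(d,b)  →  {inpos(c,b), inpos(d,b), inpos(d,d), inpos(d,f), inpos(f,f), linked(c,c), linked(d,b), linked(f,f)}
optimal plan length = 5; 5 ≤ 7

Yes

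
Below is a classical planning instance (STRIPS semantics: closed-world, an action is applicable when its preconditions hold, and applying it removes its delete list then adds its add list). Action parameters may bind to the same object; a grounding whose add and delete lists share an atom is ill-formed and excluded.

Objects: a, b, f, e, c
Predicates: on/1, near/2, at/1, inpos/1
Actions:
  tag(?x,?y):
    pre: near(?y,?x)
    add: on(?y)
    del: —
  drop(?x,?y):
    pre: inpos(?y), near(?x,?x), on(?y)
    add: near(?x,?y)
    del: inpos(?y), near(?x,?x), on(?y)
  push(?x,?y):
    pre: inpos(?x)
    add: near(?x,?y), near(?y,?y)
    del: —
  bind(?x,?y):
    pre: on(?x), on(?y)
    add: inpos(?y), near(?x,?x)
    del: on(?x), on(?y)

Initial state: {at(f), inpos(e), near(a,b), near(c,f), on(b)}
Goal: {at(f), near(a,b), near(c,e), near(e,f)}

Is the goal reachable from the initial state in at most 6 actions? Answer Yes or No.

1. tag(f,c)  →  {at(f), inpos(e), near(a,b), near(c,f), on(b), on(c)}
2. push(e,f)  →  {at(f), inpos(e), near(a,b), near(c,f), near(e,f), near(f,f), on(b), on(c)}
3. bind(b,c)  →  {at(f), inpos(c), inpos(e), near(a,b), near(b,b), near(c,f), near(e,f), near(f,f)}
4. push(c,e)  →  {at(f), inpos(c), inpos(e), near(a,b), near(b,b), near(c,e), near(c,f), near(e,e), near(e,f), near(f,f)}
optimal plan length = 4; 4 ≤ 6

Yes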